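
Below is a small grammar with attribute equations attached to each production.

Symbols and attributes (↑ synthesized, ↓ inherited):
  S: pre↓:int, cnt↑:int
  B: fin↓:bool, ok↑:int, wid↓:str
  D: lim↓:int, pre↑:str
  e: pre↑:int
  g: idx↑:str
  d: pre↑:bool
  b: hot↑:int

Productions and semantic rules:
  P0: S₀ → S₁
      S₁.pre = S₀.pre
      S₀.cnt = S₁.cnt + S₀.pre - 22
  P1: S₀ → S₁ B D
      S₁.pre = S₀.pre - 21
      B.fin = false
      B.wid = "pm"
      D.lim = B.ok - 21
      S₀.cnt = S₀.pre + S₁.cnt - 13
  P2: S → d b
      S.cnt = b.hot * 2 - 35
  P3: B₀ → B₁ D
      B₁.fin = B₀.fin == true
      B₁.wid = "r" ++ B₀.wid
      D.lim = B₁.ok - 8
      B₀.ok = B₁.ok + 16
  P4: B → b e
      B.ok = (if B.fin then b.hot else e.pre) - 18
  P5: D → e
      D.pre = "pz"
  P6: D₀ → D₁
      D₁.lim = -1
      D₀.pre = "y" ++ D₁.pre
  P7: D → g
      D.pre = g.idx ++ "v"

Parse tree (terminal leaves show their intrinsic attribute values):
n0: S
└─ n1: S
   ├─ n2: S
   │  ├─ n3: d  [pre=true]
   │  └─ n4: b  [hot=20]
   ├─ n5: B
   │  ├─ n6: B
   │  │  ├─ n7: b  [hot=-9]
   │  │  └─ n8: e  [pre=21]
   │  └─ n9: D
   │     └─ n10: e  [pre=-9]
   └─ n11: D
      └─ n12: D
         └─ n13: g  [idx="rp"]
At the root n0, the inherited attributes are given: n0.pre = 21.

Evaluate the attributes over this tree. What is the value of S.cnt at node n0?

1. n0.pre = 21  [given at root]
2. n1.pre = 21  [S₀.pre]
3. n2.pre = 0  [S₀.pre - 21]
4. n3.pre = true  [terminal]
5. n4.hot = 20  [terminal]
6. n2.cnt = 5  [b.hot * 2 - 35]
7. n5.fin = false  [false]
8. n5.wid = "pm"  ["pm"]
9. n6.fin = false  [B₀.fin == true]
10. n6.wid = "rpm"  ["r" ++ B₀.wid]
11. n7.hot = -9  [terminal]
12. n8.pre = 21  [terminal]
13. n6.ok = 3  [(if B.fin then b.hot else e.pre) - 18]
14. n9.lim = -5  [B₁.ok - 8]
15. n10.pre = -9  [terminal]
16. n9.pre = "pz"  ["pz"]
17. n5.ok = 19  [B₁.ok + 16]
18. n11.lim = -2  [B.ok - 21]
19. n12.lim = -1  [-1]
20. n13.idx = "rp"  [terminal]
21. n12.pre = "rpv"  [g.idx ++ "v"]
22. n11.pre = "yrpv"  ["y" ++ D₁.pre]
23. n1.cnt = 13  [S₀.pre + S₁.cnt - 13]
24. n0.cnt = 12  [S₁.cnt + S₀.pre - 22]

12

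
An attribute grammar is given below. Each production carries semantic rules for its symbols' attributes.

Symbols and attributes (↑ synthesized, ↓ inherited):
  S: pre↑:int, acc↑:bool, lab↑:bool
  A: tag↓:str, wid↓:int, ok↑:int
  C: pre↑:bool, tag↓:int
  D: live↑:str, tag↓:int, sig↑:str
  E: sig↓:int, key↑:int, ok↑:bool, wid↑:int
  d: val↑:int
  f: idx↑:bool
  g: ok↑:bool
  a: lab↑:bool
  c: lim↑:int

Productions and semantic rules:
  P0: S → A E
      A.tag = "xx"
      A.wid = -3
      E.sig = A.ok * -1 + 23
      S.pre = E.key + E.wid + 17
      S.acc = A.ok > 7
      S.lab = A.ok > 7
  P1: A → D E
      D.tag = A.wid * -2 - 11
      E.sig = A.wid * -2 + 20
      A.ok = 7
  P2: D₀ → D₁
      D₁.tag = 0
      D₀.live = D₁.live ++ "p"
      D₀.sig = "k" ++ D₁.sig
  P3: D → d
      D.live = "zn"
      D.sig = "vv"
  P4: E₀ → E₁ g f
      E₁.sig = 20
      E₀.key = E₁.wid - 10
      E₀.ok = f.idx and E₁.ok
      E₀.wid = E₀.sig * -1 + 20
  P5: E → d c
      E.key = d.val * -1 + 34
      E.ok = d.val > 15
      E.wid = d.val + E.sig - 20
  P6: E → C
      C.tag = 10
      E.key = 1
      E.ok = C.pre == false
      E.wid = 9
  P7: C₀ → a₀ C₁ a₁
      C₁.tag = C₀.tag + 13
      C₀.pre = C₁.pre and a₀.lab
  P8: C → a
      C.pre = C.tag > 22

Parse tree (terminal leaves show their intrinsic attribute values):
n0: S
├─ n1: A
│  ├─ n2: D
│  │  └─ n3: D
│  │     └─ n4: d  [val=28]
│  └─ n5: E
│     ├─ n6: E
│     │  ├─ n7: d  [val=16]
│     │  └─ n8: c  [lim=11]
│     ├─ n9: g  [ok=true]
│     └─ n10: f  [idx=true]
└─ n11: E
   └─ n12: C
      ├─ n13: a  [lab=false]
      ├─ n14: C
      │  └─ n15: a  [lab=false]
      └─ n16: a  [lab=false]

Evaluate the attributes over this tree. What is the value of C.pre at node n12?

false

1. n1.tag = "xx"  ["xx"]
2. n1.wid = -3  [-3]
3. n2.tag = -5  [A.wid * -2 - 11]
4. n3.tag = 0  [0]
5. n4.val = 28  [terminal]
6. n3.live = "zn"  ["zn"]
7. n3.sig = "vv"  ["vv"]
8. n2.live = "znp"  [D₁.live ++ "p"]
9. n2.sig = "kvv"  ["k" ++ D₁.sig]
10. n5.sig = 26  [A.wid * -2 + 20]
11. n6.sig = 20  [20]
12. n7.val = 16  [terminal]
13. n8.lim = 11  [terminal]
14. n6.key = 18  [d.val * -1 + 34]
15. n6.ok = true  [d.val > 15]
16. n6.wid = 16  [d.val + E.sig - 20]
17. n9.ok = true  [terminal]
18. n10.idx = true  [terminal]
19. n5.key = 6  [E₁.wid - 10]
20. n5.ok = true  [f.idx and E₁.ok]
21. n5.wid = -6  [E₀.sig * -1 + 20]
22. n1.ok = 7  [7]
23. n11.sig = 16  [A.ok * -1 + 23]
24. n12.tag = 10  [10]
25. n13.lab = false  [terminal]
26. n14.tag = 23  [C₀.tag + 13]
27. n15.lab = false  [terminal]
28. n14.pre = true  [C.tag > 22]
29. n16.lab = false  [terminal]
30. n12.pre = false  [C₁.pre and a₀.lab]
31. n11.key = 1  [1]
32. n11.ok = true  [C.pre == false]
33. n11.wid = 9  [9]
34. n0.pre = 27  [E.key + E.wid + 17]
35. n0.acc = false  [A.ok > 7]
36. n0.lab = false  [A.ok > 7]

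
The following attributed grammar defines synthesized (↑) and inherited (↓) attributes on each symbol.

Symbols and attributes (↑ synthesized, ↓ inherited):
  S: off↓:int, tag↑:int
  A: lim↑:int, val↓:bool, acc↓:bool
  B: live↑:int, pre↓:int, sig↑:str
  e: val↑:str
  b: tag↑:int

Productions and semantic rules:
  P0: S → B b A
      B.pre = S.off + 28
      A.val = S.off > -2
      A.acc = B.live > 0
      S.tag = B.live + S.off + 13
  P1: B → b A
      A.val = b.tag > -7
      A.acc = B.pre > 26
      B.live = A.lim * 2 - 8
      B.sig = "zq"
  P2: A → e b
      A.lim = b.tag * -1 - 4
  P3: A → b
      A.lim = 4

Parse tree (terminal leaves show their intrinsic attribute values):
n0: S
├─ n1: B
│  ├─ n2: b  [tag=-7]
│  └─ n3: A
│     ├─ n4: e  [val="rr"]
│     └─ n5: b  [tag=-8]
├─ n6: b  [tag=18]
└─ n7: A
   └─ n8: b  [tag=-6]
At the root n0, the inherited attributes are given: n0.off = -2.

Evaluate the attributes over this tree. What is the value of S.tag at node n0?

11

1. n0.off = -2  [given at root]
2. n1.pre = 26  [S.off + 28]
3. n2.tag = -7  [terminal]
4. n3.val = false  [b.tag > -7]
5. n3.acc = false  [B.pre > 26]
6. n4.val = "rr"  [terminal]
7. n5.tag = -8  [terminal]
8. n3.lim = 4  [b.tag * -1 - 4]
9. n1.live = 0  [A.lim * 2 - 8]
10. n1.sig = "zq"  ["zq"]
11. n6.tag = 18  [terminal]
12. n7.val = false  [S.off > -2]
13. n7.acc = false  [B.live > 0]
14. n8.tag = -6  [terminal]
15. n7.lim = 4  [4]
16. n0.tag = 11  [B.live + S.off + 13]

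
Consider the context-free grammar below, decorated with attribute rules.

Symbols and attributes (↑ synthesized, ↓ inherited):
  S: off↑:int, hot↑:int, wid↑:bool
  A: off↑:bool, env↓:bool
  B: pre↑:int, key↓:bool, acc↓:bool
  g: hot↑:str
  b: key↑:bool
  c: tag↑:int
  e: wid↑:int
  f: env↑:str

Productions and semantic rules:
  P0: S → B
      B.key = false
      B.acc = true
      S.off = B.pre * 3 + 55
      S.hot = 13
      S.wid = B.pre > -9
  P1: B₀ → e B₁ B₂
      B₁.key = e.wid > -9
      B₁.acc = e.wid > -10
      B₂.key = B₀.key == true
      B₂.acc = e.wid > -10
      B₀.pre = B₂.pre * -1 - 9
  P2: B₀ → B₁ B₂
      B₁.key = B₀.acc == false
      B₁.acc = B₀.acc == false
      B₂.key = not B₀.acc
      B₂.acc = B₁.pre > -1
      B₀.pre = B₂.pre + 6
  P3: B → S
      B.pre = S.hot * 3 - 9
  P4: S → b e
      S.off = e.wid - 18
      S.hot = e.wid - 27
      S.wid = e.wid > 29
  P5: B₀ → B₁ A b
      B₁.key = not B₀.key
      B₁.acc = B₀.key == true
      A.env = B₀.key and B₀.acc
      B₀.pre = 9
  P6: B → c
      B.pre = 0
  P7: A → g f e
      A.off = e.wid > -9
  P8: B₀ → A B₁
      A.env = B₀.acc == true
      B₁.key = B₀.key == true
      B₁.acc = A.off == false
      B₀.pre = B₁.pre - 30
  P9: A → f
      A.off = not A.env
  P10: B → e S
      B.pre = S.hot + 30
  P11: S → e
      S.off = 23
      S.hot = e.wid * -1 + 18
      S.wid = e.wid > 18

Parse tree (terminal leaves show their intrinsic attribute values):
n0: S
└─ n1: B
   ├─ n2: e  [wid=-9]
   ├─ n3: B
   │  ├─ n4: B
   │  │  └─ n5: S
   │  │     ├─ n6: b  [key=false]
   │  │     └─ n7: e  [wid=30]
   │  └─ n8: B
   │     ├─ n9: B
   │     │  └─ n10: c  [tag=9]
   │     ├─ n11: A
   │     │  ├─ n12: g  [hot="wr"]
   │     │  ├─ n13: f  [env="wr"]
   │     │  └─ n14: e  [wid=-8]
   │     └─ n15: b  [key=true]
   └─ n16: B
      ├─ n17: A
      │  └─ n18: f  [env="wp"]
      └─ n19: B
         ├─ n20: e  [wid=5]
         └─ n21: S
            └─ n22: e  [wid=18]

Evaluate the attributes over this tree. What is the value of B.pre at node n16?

0

1. n1.key = false  [false]
2. n1.acc = true  [true]
3. n2.wid = -9  [terminal]
4. n3.key = false  [e.wid > -9]
5. n3.acc = true  [e.wid > -10]
6. n4.key = false  [B₀.acc == false]
7. n4.acc = false  [B₀.acc == false]
8. n6.key = false  [terminal]
9. n7.wid = 30  [terminal]
10. n5.off = 12  [e.wid - 18]
11. n5.hot = 3  [e.wid - 27]
12. n5.wid = true  [e.wid > 29]
13. n4.pre = 0  [S.hot * 3 - 9]
14. n8.key = false  [not B₀.acc]
15. n8.acc = true  [B₁.pre > -1]
16. n9.key = true  [not B₀.key]
17. n9.acc = false  [B₀.key == true]
18. n10.tag = 9  [terminal]
19. n9.pre = 0  [0]
20. n11.env = false  [B₀.key and B₀.acc]
21. n12.hot = "wr"  [terminal]
22. n13.env = "wr"  [terminal]
23. n14.wid = -8  [terminal]
24. n11.off = true  [e.wid > -9]
25. n15.key = true  [terminal]
26. n8.pre = 9  [9]
27. n3.pre = 15  [B₂.pre + 6]
28. n16.key = false  [B₀.key == true]
29. n16.acc = true  [e.wid > -10]
30. n17.env = true  [B₀.acc == true]
31. n18.env = "wp"  [terminal]
32. n17.off = false  [not A.env]
33. n19.key = false  [B₀.key == true]
34. n19.acc = true  [A.off == false]
35. n20.wid = 5  [terminal]
36. n22.wid = 18  [terminal]
37. n21.off = 23  [23]
38. n21.hot = 0  [e.wid * -1 + 18]
39. n21.wid = false  [e.wid > 18]
40. n19.pre = 30  [S.hot + 30]
41. n16.pre = 0  [B₁.pre - 30]
42. n1.pre = -9  [B₂.pre * -1 - 9]
43. n0.off = 28  [B.pre * 3 + 55]
44. n0.hot = 13  [13]
45. n0.wid = false  [B.pre > -9]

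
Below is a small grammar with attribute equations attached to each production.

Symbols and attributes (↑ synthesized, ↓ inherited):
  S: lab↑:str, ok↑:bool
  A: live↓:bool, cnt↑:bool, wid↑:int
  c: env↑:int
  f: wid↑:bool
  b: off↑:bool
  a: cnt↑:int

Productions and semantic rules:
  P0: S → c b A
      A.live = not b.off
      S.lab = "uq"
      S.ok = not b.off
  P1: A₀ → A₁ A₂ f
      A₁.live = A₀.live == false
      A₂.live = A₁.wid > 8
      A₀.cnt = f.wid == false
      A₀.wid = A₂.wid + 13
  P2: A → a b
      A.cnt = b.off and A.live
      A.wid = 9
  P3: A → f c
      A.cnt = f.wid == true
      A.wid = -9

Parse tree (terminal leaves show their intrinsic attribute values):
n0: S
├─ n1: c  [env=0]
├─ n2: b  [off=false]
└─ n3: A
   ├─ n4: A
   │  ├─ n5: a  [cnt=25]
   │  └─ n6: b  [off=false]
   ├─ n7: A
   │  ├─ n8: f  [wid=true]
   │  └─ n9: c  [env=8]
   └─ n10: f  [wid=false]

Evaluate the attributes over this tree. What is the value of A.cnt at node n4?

false

1. n1.env = 0  [terminal]
2. n2.off = false  [terminal]
3. n3.live = true  [not b.off]
4. n4.live = false  [A₀.live == false]
5. n5.cnt = 25  [terminal]
6. n6.off = false  [terminal]
7. n4.cnt = false  [b.off and A.live]
8. n4.wid = 9  [9]
9. n7.live = true  [A₁.wid > 8]
10. n8.wid = true  [terminal]
11. n9.env = 8  [terminal]
12. n7.cnt = true  [f.wid == true]
13. n7.wid = -9  [-9]
14. n10.wid = false  [terminal]
15. n3.cnt = true  [f.wid == false]
16. n3.wid = 4  [A₂.wid + 13]
17. n0.lab = "uq"  ["uq"]
18. n0.ok = true  [not b.off]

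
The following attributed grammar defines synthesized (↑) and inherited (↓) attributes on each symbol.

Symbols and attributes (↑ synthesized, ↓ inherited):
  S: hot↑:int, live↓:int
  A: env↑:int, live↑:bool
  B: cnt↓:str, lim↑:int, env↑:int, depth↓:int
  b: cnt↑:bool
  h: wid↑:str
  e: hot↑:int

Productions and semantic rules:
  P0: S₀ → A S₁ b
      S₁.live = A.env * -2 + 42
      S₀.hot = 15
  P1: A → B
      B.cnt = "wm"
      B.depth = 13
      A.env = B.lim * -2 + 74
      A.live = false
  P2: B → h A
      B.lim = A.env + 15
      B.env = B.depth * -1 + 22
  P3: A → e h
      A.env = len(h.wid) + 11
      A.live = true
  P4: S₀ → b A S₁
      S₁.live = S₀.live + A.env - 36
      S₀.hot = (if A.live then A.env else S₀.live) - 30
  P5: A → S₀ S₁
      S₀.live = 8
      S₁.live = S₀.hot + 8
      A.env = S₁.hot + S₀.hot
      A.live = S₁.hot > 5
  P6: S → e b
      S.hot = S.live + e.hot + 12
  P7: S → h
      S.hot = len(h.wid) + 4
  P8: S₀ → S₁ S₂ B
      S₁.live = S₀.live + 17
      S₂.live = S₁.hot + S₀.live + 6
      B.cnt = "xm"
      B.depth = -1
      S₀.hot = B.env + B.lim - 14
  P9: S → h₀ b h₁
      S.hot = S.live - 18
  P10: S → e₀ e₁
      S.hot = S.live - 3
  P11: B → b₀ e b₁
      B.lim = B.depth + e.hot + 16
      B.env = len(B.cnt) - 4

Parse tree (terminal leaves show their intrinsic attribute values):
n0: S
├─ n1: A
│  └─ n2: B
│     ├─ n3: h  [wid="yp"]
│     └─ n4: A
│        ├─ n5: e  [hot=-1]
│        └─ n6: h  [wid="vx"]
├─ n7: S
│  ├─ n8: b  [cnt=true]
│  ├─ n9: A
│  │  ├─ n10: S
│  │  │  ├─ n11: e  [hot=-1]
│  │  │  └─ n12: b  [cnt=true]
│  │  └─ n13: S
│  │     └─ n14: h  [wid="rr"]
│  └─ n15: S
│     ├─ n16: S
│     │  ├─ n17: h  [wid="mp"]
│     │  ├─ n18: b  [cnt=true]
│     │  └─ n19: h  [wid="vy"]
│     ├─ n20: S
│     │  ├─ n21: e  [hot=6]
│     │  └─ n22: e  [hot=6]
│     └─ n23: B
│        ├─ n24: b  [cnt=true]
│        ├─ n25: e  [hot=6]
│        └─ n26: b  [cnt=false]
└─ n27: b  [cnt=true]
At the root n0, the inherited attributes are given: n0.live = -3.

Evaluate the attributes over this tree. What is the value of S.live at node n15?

-5

1. n0.live = -3  [given at root]
2. n2.cnt = "wm"  ["wm"]
3. n2.depth = 13  [13]
4. n3.wid = "yp"  [terminal]
5. n5.hot = -1  [terminal]
6. n6.wid = "vx"  [terminal]
7. n4.env = 13  [len(h.wid) + 11]
8. n4.live = true  [true]
9. n2.lim = 28  [A.env + 15]
10. n2.env = 9  [B.depth * -1 + 22]
11. n1.env = 18  [B.lim * -2 + 74]
12. n1.live = false  [false]
13. n7.live = 6  [A.env * -2 + 42]
14. n8.cnt = true  [terminal]
15. n10.live = 8  [8]
16. n11.hot = -1  [terminal]
17. n12.cnt = true  [terminal]
18. n10.hot = 19  [S.live + e.hot + 12]
19. n13.live = 27  [S₀.hot + 8]
20. n14.wid = "rr"  [terminal]
21. n13.hot = 6  [len(h.wid) + 4]
22. n9.env = 25  [S₁.hot + S₀.hot]
23. n9.live = true  [S₁.hot > 5]
24. n15.live = -5  [S₀.live + A.env - 36]
25. n16.live = 12  [S₀.live + 17]
26. n17.wid = "mp"  [terminal]
27. n18.cnt = true  [terminal]
28. n19.wid = "vy"  [terminal]
29. n16.hot = -6  [S.live - 18]
30. n20.live = -5  [S₁.hot + S₀.live + 6]
31. n21.hot = 6  [terminal]
32. n22.hot = 6  [terminal]
33. n20.hot = -8  [S.live - 3]
34. n23.cnt = "xm"  ["xm"]
35. n23.depth = -1  [-1]
36. n24.cnt = true  [terminal]
37. n25.hot = 6  [terminal]
38. n26.cnt = false  [terminal]
39. n23.lim = 21  [B.depth + e.hot + 16]
40. n23.env = -2  [len(B.cnt) - 4]
41. n15.hot = 5  [B.env + B.lim - 14]
42. n7.hot = -5  [(if A.live then A.env else S₀.live) - 30]
43. n27.cnt = true  [terminal]
44. n0.hot = 15  [15]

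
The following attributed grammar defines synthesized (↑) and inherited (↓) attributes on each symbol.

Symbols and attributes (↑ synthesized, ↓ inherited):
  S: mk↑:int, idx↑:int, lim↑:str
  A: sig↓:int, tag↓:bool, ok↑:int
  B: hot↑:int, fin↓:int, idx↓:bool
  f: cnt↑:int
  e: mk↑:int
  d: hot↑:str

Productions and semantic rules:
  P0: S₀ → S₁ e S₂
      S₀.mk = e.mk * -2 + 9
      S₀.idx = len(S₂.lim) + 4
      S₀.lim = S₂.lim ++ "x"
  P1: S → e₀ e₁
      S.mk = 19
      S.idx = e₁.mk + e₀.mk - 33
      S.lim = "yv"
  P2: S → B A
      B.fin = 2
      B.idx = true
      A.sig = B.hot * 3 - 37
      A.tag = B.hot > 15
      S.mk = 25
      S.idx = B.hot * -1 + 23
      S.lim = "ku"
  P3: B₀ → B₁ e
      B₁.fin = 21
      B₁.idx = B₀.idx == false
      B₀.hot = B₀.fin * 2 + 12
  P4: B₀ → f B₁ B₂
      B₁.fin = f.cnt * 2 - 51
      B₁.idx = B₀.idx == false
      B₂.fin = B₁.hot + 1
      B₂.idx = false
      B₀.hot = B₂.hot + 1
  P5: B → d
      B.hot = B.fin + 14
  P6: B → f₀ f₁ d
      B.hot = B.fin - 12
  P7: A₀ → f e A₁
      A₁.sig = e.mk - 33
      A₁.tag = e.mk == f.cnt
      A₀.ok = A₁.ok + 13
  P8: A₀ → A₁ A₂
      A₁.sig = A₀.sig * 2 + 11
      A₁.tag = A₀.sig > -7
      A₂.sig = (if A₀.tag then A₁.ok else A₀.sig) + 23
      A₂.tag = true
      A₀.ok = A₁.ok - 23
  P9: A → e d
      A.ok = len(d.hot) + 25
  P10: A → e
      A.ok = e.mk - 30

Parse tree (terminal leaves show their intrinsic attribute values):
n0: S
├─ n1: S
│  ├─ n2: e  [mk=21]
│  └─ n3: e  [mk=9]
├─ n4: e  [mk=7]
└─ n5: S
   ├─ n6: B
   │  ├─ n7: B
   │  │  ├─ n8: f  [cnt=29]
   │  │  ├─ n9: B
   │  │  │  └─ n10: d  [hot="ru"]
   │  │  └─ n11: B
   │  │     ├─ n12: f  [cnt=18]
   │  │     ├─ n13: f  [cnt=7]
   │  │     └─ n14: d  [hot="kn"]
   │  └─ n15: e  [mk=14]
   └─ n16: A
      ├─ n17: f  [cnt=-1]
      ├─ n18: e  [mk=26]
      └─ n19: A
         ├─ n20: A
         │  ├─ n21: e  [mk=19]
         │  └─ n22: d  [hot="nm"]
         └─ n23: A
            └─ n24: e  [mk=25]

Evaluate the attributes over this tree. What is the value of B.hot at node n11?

10

1. n2.mk = 21  [terminal]
2. n3.mk = 9  [terminal]
3. n1.mk = 19  [19]
4. n1.idx = -3  [e₁.mk + e₀.mk - 33]
5. n1.lim = "yv"  ["yv"]
6. n4.mk = 7  [terminal]
7. n6.fin = 2  [2]
8. n6.idx = true  [true]
9. n7.fin = 21  [21]
10. n7.idx = false  [B₀.idx == false]
11. n8.cnt = 29  [terminal]
12. n9.fin = 7  [f.cnt * 2 - 51]
13. n9.idx = true  [B₀.idx == false]
14. n10.hot = "ru"  [terminal]
15. n9.hot = 21  [B.fin + 14]
16. n11.fin = 22  [B₁.hot + 1]
17. n11.idx = false  [false]
18. n12.cnt = 18  [terminal]
19. n13.cnt = 7  [terminal]
20. n14.hot = "kn"  [terminal]
21. n11.hot = 10  [B.fin - 12]
22. n7.hot = 11  [B₂.hot + 1]
23. n15.mk = 14  [terminal]
24. n6.hot = 16  [B₀.fin * 2 + 12]
25. n16.sig = 11  [B.hot * 3 - 37]
26. n16.tag = true  [B.hot > 15]
27. n17.cnt = -1  [terminal]
28. n18.mk = 26  [terminal]
29. n19.sig = -7  [e.mk - 33]
30. n19.tag = false  [e.mk == f.cnt]
31. n20.sig = -3  [A₀.sig * 2 + 11]
32. n20.tag = false  [A₀.sig > -7]
33. n21.mk = 19  [terminal]
34. n22.hot = "nm"  [terminal]
35. n20.ok = 27  [len(d.hot) + 25]
36. n23.sig = 16  [(if A₀.tag then A₁.ok else A₀.sig) + 23]
37. n23.tag = true  [true]
38. n24.mk = 25  [terminal]
39. n23.ok = -5  [e.mk - 30]
40. n19.ok = 4  [A₁.ok - 23]
41. n16.ok = 17  [A₁.ok + 13]
42. n5.mk = 25  [25]
43. n5.idx = 7  [B.hot * -1 + 23]
44. n5.lim = "ku"  ["ku"]
45. n0.mk = -5  [e.mk * -2 + 9]
46. n0.idx = 6  [len(S₂.lim) + 4]
47. n0.lim = "kux"  [S₂.lim ++ "x"]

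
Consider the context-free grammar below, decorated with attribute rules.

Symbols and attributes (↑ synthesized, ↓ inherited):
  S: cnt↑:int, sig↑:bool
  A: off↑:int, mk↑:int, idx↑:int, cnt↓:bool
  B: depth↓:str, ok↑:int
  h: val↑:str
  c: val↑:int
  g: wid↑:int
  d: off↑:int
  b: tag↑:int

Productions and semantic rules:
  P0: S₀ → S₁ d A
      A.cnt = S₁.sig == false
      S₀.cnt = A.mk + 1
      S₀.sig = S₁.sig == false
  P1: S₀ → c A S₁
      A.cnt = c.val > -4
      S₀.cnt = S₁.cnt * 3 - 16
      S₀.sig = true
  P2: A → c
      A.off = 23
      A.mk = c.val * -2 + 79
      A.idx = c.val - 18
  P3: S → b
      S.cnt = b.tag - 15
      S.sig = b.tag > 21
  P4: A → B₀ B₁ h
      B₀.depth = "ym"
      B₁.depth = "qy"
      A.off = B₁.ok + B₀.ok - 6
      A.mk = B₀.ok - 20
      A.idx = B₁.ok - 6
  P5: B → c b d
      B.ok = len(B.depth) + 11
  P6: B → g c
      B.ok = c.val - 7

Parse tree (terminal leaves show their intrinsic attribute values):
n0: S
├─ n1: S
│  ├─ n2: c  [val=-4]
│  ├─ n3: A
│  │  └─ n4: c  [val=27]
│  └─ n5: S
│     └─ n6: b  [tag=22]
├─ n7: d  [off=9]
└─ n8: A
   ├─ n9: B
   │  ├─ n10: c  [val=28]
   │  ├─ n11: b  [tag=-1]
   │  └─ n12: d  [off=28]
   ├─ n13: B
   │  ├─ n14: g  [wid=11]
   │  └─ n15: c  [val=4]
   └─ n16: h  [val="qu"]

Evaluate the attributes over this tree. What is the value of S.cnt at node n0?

1. n2.val = -4  [terminal]
2. n3.cnt = false  [c.val > -4]
3. n4.val = 27  [terminal]
4. n3.off = 23  [23]
5. n3.mk = 25  [c.val * -2 + 79]
6. n3.idx = 9  [c.val - 18]
7. n6.tag = 22  [terminal]
8. n5.cnt = 7  [b.tag - 15]
9. n5.sig = true  [b.tag > 21]
10. n1.cnt = 5  [S₁.cnt * 3 - 16]
11. n1.sig = true  [true]
12. n7.off = 9  [terminal]
13. n8.cnt = false  [S₁.sig == false]
14. n9.depth = "ym"  ["ym"]
15. n10.val = 28  [terminal]
16. n11.tag = -1  [terminal]
17. n12.off = 28  [terminal]
18. n9.ok = 13  [len(B.depth) + 11]
19. n13.depth = "qy"  ["qy"]
20. n14.wid = 11  [terminal]
21. n15.val = 4  [terminal]
22. n13.ok = -3  [c.val - 7]
23. n16.val = "qu"  [terminal]
24. n8.off = 4  [B₁.ok + B₀.ok - 6]
25. n8.mk = -7  [B₀.ok - 20]
26. n8.idx = -9  [B₁.ok - 6]
27. n0.cnt = -6  [A.mk + 1]
28. n0.sig = false  [S₁.sig == false]

-6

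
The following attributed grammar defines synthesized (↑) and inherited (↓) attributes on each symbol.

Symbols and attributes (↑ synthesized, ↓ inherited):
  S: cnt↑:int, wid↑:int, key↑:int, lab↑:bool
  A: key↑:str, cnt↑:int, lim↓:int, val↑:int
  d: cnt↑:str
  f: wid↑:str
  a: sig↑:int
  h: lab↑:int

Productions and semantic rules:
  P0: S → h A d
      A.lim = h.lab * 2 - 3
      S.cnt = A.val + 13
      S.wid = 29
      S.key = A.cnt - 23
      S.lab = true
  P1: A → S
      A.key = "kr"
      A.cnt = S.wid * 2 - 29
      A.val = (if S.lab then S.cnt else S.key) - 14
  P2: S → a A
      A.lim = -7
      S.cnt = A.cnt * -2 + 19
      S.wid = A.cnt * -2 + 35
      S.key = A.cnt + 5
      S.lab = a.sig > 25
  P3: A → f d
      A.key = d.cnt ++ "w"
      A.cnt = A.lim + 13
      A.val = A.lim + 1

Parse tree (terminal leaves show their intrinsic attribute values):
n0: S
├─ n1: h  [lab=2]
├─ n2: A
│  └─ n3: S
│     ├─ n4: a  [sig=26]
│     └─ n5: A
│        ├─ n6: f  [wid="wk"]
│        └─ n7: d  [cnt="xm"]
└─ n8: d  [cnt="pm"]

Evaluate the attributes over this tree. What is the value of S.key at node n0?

-6

1. n1.lab = 2  [terminal]
2. n2.lim = 1  [h.lab * 2 - 3]
3. n4.sig = 26  [terminal]
4. n5.lim = -7  [-7]
5. n6.wid = "wk"  [terminal]
6. n7.cnt = "xm"  [terminal]
7. n5.key = "xmw"  [d.cnt ++ "w"]
8. n5.cnt = 6  [A.lim + 13]
9. n5.val = -6  [A.lim + 1]
10. n3.cnt = 7  [A.cnt * -2 + 19]
11. n3.wid = 23  [A.cnt * -2 + 35]
12. n3.key = 11  [A.cnt + 5]
13. n3.lab = true  [a.sig > 25]
14. n2.key = "kr"  ["kr"]
15. n2.cnt = 17  [S.wid * 2 - 29]
16. n2.val = -7  [(if S.lab then S.cnt else S.key) - 14]
17. n8.cnt = "pm"  [terminal]
18. n0.cnt = 6  [A.val + 13]
19. n0.wid = 29  [29]
20. n0.key = -6  [A.cnt - 23]
21. n0.lab = true  [true]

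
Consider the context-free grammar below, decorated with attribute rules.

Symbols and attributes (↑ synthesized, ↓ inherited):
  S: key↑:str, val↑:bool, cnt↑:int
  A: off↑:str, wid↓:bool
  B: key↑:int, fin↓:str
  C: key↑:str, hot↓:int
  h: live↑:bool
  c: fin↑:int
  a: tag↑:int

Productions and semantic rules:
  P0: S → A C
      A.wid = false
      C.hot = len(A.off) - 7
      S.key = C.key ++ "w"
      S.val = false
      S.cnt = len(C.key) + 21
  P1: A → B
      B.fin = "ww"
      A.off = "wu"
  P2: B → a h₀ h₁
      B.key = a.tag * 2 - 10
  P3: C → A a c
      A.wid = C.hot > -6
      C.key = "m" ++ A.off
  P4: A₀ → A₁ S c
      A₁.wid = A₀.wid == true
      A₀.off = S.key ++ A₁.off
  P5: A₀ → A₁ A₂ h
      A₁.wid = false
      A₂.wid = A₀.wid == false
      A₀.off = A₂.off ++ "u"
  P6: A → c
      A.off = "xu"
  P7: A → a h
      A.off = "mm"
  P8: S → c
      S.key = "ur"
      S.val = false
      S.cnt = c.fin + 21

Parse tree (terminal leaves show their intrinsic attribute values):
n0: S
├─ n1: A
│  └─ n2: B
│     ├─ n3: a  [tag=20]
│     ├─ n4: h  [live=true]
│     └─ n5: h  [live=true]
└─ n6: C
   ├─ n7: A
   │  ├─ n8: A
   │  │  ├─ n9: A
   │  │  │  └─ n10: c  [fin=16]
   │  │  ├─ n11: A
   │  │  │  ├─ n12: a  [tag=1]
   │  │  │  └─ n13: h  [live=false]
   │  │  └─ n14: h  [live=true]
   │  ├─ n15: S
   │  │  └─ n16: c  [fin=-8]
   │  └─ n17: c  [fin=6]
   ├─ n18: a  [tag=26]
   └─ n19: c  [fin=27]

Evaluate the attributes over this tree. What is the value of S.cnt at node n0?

27

1. n1.wid = false  [false]
2. n2.fin = "ww"  ["ww"]
3. n3.tag = 20  [terminal]
4. n4.live = true  [terminal]
5. n5.live = true  [terminal]
6. n2.key = 30  [a.tag * 2 - 10]
7. n1.off = "wu"  ["wu"]
8. n6.hot = -5  [len(A.off) - 7]
9. n7.wid = true  [C.hot > -6]
10. n8.wid = true  [A₀.wid == true]
11. n9.wid = false  [false]
12. n10.fin = 16  [terminal]
13. n9.off = "xu"  ["xu"]
14. n11.wid = false  [A₀.wid == false]
15. n12.tag = 1  [terminal]
16. n13.live = false  [terminal]
17. n11.off = "mm"  ["mm"]
18. n14.live = true  [terminal]
19. n8.off = "mmu"  [A₂.off ++ "u"]
20. n16.fin = -8  [terminal]
21. n15.key = "ur"  ["ur"]
22. n15.val = false  [false]
23. n15.cnt = 13  [c.fin + 21]
24. n17.fin = 6  [terminal]
25. n7.off = "urmmu"  [S.key ++ A₁.off]
26. n18.tag = 26  [terminal]
27. n19.fin = 27  [terminal]
28. n6.key = "murmmu"  ["m" ++ A.off]
29. n0.key = "murmmuw"  [C.key ++ "w"]
30. n0.val = false  [false]
31. n0.cnt = 27  [len(C.key) + 21]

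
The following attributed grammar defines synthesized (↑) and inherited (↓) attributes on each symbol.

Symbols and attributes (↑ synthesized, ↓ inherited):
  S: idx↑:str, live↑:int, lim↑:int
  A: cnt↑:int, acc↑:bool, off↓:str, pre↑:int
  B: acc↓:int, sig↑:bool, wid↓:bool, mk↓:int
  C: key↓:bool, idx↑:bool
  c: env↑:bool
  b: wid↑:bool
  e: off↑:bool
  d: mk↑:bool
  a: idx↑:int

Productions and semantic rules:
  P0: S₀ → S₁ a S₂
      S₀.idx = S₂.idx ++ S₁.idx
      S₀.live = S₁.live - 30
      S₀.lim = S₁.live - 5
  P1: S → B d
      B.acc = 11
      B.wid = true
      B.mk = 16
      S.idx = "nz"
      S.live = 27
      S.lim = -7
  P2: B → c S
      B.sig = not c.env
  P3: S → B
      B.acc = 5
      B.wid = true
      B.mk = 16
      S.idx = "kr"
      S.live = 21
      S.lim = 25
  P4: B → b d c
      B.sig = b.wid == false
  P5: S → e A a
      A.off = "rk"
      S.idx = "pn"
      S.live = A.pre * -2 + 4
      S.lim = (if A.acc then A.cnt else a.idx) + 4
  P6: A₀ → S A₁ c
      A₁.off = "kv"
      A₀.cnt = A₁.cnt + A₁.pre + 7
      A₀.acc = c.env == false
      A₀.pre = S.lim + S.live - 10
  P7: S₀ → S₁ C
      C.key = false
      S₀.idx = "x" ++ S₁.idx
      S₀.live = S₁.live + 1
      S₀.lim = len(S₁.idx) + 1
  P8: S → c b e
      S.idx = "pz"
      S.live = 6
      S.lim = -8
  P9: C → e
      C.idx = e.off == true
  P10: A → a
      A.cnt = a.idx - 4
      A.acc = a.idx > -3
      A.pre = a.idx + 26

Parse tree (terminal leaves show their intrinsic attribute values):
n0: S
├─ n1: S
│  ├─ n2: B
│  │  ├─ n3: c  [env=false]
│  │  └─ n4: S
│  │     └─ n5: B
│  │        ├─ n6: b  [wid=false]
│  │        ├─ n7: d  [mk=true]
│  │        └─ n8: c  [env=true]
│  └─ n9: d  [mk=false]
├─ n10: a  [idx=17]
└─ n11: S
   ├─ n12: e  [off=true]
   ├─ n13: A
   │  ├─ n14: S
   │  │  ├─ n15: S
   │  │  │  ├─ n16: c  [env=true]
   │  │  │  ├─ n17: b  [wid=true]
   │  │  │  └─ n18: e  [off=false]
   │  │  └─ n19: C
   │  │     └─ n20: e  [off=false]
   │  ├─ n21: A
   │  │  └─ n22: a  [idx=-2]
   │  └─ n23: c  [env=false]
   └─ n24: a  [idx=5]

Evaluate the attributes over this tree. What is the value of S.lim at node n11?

29

1. n2.acc = 11  [11]
2. n2.wid = true  [true]
3. n2.mk = 16  [16]
4. n3.env = false  [terminal]
5. n5.acc = 5  [5]
6. n5.wid = true  [true]
7. n5.mk = 16  [16]
8. n6.wid = false  [terminal]
9. n7.mk = true  [terminal]
10. n8.env = true  [terminal]
11. n5.sig = true  [b.wid == false]
12. n4.idx = "kr"  ["kr"]
13. n4.live = 21  [21]
14. n4.lim = 25  [25]
15. n2.sig = true  [not c.env]
16. n9.mk = false  [terminal]
17. n1.idx = "nz"  ["nz"]
18. n1.live = 27  [27]
19. n1.lim = -7  [-7]
20. n10.idx = 17  [terminal]
21. n12.off = true  [terminal]
22. n13.off = "rk"  ["rk"]
23. n16.env = true  [terminal]
24. n17.wid = true  [terminal]
25. n18.off = false  [terminal]
26. n15.idx = "pz"  ["pz"]
27. n15.live = 6  [6]
28. n15.lim = -8  [-8]
29. n19.key = false  [false]
30. n20.off = false  [terminal]
31. n19.idx = false  [e.off == true]
32. n14.idx = "xpz"  ["x" ++ S₁.idx]
33. n14.live = 7  [S₁.live + 1]
34. n14.lim = 3  [len(S₁.idx) + 1]
35. n21.off = "kv"  ["kv"]
36. n22.idx = -2  [terminal]
37. n21.cnt = -6  [a.idx - 4]
38. n21.acc = true  [a.idx > -3]
39. n21.pre = 24  [a.idx + 26]
40. n23.env = false  [terminal]
41. n13.cnt = 25  [A₁.cnt + A₁.pre + 7]
42. n13.acc = true  [c.env == false]
43. n13.pre = 0  [S.lim + S.live - 10]
44. n24.idx = 5  [terminal]
45. n11.idx = "pn"  ["pn"]
46. n11.live = 4  [A.pre * -2 + 4]
47. n11.lim = 29  [(if A.acc then A.cnt else a.idx) + 4]
48. n0.idx = "pnnz"  [S₂.idx ++ S₁.idx]
49. n0.live = -3  [S₁.live - 30]
50. n0.lim = 22  [S₁.live - 5]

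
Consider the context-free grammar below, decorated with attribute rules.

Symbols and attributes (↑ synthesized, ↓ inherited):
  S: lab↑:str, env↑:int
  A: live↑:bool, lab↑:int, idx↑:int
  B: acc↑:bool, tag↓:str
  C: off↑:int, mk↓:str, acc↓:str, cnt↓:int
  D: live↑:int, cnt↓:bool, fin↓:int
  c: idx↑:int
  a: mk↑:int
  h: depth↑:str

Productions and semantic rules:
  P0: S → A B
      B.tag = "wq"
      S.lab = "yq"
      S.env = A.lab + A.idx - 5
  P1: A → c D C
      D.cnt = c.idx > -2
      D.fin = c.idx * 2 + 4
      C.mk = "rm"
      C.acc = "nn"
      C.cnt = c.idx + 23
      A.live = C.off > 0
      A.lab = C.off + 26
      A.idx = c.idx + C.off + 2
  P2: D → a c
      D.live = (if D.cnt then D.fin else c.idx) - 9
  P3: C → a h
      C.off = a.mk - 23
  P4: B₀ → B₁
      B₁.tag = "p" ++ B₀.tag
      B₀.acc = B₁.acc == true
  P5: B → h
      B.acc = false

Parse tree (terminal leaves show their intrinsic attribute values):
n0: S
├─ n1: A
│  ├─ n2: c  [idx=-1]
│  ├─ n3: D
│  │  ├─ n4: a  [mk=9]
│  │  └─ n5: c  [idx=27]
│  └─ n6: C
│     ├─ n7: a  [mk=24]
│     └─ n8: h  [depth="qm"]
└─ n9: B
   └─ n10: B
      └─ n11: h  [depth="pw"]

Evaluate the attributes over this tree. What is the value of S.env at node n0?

24

1. n2.idx = -1  [terminal]
2. n3.cnt = true  [c.idx > -2]
3. n3.fin = 2  [c.idx * 2 + 4]
4. n4.mk = 9  [terminal]
5. n5.idx = 27  [terminal]
6. n3.live = -7  [(if D.cnt then D.fin else c.idx) - 9]
7. n6.mk = "rm"  ["rm"]
8. n6.acc = "nn"  ["nn"]
9. n6.cnt = 22  [c.idx + 23]
10. n7.mk = 24  [terminal]
11. n8.depth = "qm"  [terminal]
12. n6.off = 1  [a.mk - 23]
13. n1.live = true  [C.off > 0]
14. n1.lab = 27  [C.off + 26]
15. n1.idx = 2  [c.idx + C.off + 2]
16. n9.tag = "wq"  ["wq"]
17. n10.tag = "pwq"  ["p" ++ B₀.tag]
18. n11.depth = "pw"  [terminal]
19. n10.acc = false  [false]
20. n9.acc = false  [B₁.acc == true]
21. n0.lab = "yq"  ["yq"]
22. n0.env = 24  [A.lab + A.idx - 5]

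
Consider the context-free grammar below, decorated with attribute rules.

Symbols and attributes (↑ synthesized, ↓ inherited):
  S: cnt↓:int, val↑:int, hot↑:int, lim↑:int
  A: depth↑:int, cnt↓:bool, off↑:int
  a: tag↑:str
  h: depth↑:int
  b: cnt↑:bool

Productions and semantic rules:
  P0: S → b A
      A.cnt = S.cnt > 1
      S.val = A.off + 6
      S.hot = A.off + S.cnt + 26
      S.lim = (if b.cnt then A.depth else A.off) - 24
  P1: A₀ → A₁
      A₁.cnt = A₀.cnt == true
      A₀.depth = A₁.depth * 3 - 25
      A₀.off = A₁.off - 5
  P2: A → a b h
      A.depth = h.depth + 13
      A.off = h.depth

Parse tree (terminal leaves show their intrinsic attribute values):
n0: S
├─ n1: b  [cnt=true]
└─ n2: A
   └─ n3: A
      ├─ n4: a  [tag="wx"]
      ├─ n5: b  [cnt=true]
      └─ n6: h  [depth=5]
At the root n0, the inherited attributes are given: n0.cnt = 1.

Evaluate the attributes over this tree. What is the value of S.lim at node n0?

5

1. n0.cnt = 1  [given at root]
2. n1.cnt = true  [terminal]
3. n2.cnt = false  [S.cnt > 1]
4. n3.cnt = false  [A₀.cnt == true]
5. n4.tag = "wx"  [terminal]
6. n5.cnt = true  [terminal]
7. n6.depth = 5  [terminal]
8. n3.depth = 18  [h.depth + 13]
9. n3.off = 5  [h.depth]
10. n2.depth = 29  [A₁.depth * 3 - 25]
11. n2.off = 0  [A₁.off - 5]
12. n0.val = 6  [A.off + 6]
13. n0.hot = 27  [A.off + S.cnt + 26]
14. n0.lim = 5  [(if b.cnt then A.depth else A.off) - 24]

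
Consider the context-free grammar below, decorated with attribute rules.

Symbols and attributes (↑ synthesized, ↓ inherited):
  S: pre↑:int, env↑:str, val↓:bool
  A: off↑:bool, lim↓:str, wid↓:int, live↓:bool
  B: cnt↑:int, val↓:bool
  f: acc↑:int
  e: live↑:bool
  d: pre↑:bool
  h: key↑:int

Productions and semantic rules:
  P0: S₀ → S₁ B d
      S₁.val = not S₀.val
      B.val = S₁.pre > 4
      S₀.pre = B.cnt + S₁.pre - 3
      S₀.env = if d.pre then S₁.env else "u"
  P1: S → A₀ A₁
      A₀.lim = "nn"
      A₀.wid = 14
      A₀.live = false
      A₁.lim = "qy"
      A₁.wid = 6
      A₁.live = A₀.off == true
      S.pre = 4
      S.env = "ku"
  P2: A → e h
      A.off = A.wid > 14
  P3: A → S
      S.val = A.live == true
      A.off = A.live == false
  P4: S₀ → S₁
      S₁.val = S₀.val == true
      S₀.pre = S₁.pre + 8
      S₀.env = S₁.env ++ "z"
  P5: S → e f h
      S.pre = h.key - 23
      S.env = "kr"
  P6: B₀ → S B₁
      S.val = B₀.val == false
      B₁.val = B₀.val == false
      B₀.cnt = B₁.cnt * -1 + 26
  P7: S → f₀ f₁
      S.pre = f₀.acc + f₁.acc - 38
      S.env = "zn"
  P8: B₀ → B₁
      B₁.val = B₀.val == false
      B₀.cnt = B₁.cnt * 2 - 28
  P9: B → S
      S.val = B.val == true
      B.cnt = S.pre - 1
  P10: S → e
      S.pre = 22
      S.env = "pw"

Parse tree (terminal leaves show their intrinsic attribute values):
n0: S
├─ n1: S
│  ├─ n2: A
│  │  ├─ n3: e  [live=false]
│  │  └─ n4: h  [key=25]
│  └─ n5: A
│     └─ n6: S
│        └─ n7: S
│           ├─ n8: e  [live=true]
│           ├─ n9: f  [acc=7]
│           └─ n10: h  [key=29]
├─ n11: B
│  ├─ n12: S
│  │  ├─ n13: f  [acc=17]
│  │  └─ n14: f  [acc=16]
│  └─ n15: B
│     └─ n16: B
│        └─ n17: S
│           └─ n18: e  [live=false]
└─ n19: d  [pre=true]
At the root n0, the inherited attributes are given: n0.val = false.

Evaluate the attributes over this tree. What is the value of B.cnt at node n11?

12

1. n0.val = false  [given at root]
2. n1.val = true  [not S₀.val]
3. n2.lim = "nn"  ["nn"]
4. n2.wid = 14  [14]
5. n2.live = false  [false]
6. n3.live = false  [terminal]
7. n4.key = 25  [terminal]
8. n2.off = false  [A.wid > 14]
9. n5.lim = "qy"  ["qy"]
10. n5.wid = 6  [6]
11. n5.live = false  [A₀.off == true]
12. n6.val = false  [A.live == true]
13. n7.val = false  [S₀.val == true]
14. n8.live = true  [terminal]
15. n9.acc = 7  [terminal]
16. n10.key = 29  [terminal]
17. n7.pre = 6  [h.key - 23]
18. n7.env = "kr"  ["kr"]
19. n6.pre = 14  [S₁.pre + 8]
20. n6.env = "krz"  [S₁.env ++ "z"]
21. n5.off = true  [A.live == false]
22. n1.pre = 4  [4]
23. n1.env = "ku"  ["ku"]
24. n11.val = false  [S₁.pre > 4]
25. n12.val = true  [B₀.val == false]
26. n13.acc = 17  [terminal]
27. n14.acc = 16  [terminal]
28. n12.pre = -5  [f₀.acc + f₁.acc - 38]
29. n12.env = "zn"  ["zn"]
30. n15.val = true  [B₀.val == false]
31. n16.val = false  [B₀.val == false]
32. n17.val = false  [B.val == true]
33. n18.live = false  [terminal]
34. n17.pre = 22  [22]
35. n17.env = "pw"  ["pw"]
36. n16.cnt = 21  [S.pre - 1]
37. n15.cnt = 14  [B₁.cnt * 2 - 28]
38. n11.cnt = 12  [B₁.cnt * -1 + 26]
39. n19.pre = true  [terminal]
40. n0.pre = 13  [B.cnt + S₁.pre - 3]
41. n0.env = "ku"  [if d.pre then S₁.env else "u"]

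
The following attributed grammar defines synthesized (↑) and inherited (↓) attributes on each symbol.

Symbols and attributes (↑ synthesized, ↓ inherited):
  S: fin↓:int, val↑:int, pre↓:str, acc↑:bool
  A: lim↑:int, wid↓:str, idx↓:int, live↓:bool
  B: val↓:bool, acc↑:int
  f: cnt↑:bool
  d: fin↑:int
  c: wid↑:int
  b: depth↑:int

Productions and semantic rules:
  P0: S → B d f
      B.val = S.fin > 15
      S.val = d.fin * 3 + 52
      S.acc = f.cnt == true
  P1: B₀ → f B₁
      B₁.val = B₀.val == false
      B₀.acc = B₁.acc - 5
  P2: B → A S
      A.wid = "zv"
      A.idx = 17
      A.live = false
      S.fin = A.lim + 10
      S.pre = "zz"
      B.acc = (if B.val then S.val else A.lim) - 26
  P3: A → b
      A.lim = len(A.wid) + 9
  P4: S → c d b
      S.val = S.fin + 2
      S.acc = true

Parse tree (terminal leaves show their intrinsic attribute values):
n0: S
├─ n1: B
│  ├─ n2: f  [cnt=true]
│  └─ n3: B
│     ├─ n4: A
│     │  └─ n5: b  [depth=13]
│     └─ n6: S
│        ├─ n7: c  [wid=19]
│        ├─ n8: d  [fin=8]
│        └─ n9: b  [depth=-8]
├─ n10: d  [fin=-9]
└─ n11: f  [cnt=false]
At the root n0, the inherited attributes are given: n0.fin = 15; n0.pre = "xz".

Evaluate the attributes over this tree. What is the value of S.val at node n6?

1. n0.fin = 15  [given at root]
2. n0.pre = "xz"  [given at root]
3. n1.val = false  [S.fin > 15]
4. n2.cnt = true  [terminal]
5. n3.val = true  [B₀.val == false]
6. n4.wid = "zv"  ["zv"]
7. n4.idx = 17  [17]
8. n4.live = false  [false]
9. n5.depth = 13  [terminal]
10. n4.lim = 11  [len(A.wid) + 9]
11. n6.fin = 21  [A.lim + 10]
12. n6.pre = "zz"  ["zz"]
13. n7.wid = 19  [terminal]
14. n8.fin = 8  [terminal]
15. n9.depth = -8  [terminal]
16. n6.val = 23  [S.fin + 2]
17. n6.acc = true  [true]
18. n3.acc = -3  [(if B.val then S.val else A.lim) - 26]
19. n1.acc = -8  [B₁.acc - 5]
20. n10.fin = -9  [terminal]
21. n11.cnt = false  [terminal]
22. n0.val = 25  [d.fin * 3 + 52]
23. n0.acc = false  [f.cnt == true]

23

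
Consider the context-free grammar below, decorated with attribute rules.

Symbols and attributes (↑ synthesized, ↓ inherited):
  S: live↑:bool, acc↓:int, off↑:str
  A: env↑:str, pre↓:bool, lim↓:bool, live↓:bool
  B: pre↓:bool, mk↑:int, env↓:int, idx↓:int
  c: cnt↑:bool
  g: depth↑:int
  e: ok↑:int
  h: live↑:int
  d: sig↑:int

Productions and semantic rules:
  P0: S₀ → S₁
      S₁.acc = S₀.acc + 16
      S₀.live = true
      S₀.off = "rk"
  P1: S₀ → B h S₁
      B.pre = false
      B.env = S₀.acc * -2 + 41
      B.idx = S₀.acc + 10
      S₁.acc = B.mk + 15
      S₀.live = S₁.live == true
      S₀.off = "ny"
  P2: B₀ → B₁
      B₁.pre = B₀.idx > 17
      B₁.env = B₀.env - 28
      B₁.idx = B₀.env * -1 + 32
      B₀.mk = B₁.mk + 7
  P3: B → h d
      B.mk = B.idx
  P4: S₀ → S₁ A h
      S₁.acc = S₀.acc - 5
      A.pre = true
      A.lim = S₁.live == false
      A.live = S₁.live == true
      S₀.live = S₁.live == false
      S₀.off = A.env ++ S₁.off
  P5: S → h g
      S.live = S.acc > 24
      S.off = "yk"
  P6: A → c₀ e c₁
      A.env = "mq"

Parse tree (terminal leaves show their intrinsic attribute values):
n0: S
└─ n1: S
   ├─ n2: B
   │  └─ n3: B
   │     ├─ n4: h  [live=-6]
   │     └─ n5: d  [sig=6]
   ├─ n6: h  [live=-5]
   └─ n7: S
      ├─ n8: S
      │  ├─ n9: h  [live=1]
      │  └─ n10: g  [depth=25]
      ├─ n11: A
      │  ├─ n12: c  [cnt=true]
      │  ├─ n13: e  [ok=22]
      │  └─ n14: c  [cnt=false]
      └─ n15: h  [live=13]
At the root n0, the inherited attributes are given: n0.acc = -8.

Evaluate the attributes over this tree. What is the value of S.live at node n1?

1. n0.acc = -8  [given at root]
2. n1.acc = 8  [S₀.acc + 16]
3. n2.pre = false  [false]
4. n2.env = 25  [S₀.acc * -2 + 41]
5. n2.idx = 18  [S₀.acc + 10]
6. n3.pre = true  [B₀.idx > 17]
7. n3.env = -3  [B₀.env - 28]
8. n3.idx = 7  [B₀.env * -1 + 32]
9. n4.live = -6  [terminal]
10. n5.sig = 6  [terminal]
11. n3.mk = 7  [B.idx]
12. n2.mk = 14  [B₁.mk + 7]
13. n6.live = -5  [terminal]
14. n7.acc = 29  [B.mk + 15]
15. n8.acc = 24  [S₀.acc - 5]
16. n9.live = 1  [terminal]
17. n10.depth = 25  [terminal]
18. n8.live = false  [S.acc > 24]
19. n8.off = "yk"  ["yk"]
20. n11.pre = true  [true]
21. n11.lim = true  [S₁.live == false]
22. n11.live = false  [S₁.live == true]
23. n12.cnt = true  [terminal]
24. n13.ok = 22  [terminal]
25. n14.cnt = false  [terminal]
26. n11.env = "mq"  ["mq"]
27. n15.live = 13  [terminal]
28. n7.live = true  [S₁.live == false]
29. n7.off = "mqyk"  [A.env ++ S₁.off]
30. n1.live = true  [S₁.live == true]
31. n1.off = "ny"  ["ny"]
32. n0.live = true  [true]
33. n0.off = "rk"  ["rk"]

true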